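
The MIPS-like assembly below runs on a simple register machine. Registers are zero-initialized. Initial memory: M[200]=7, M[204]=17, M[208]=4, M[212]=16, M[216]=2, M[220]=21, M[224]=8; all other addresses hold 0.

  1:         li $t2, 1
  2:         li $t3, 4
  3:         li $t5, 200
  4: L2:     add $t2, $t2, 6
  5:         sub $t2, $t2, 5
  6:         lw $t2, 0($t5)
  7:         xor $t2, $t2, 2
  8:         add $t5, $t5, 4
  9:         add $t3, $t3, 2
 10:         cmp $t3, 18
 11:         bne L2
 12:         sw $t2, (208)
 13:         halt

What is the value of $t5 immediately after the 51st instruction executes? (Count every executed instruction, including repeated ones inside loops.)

224

$t2=1
$t3=4
$t5=200
$t2=1+6=7
$t2=7-5=2
$t2=M[200]=7
$t2=7^2=5
$t5=200+4=204
$t3=4+2=6
cmp $t3, 18  (cmp 6,18)
bne L2: taken
$t2=5+6=11
$t2=11-5=6
$t2=M[204]=17
$t2=17^2=19
$t5=204+4=208
$t3=6+2=8
cmp $t3, 18  (cmp 8,18)
bne L2: taken
$t2=19+6=25
$t2=25-5=20
$t2=M[208]=4
$t2=4^2=6
$t5=208+4=212
$t3=8+2=10
cmp $t3, 18  (cmp 10,18)
bne L2: taken
$t2=6+6=12
$t2=12-5=7
$t2=M[212]=16
$t2=16^2=18
$t5=212+4=216
$t3=10+2=12
cmp $t3, 18  (cmp 12,18)
bne L2: taken
$t2=18+6=24
$t2=24-5=19
$t2=M[216]=2
$t2=2^2=0
$t5=216+4=220
$t3=12+2=14
cmp $t3, 18  (cmp 14,18)
bne L2: taken
$t2=0+6=6
$t2=6-5=1
$t2=M[220]=21
$t2=21^2=23
$t5=220+4=224
$t3=14+2=16
cmp $t3, 18  (cmp 16,18)
bne L2: taken
After step 51: $t5 = 224.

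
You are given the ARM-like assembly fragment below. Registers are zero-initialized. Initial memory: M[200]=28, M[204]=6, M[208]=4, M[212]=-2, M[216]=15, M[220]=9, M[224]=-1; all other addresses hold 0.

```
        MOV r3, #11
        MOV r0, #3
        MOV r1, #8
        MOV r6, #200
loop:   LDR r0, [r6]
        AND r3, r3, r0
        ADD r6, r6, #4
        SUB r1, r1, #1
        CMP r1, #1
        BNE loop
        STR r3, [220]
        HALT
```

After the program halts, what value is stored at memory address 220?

0

after MOV r3, #11: r3=11
after MOV r0, #3: r0=3
after MOV r1, #8: r1=8
after MOV r6, #200: r6=200
after LDR r0, [r6]: r0=M[200]=28
after AND r3, r3, r0: r3=11&28=8
after ADD r6, r6, #4: r6=200+4=204
after SUB r1, r1, #1: r1=8-1=7
CMP r1, #1  (cmp 7,1)
BNE loop: taken
after LDR r0, [r6]: r0=M[204]=6
after AND r3, r3, r0: r3=8&6=0
after ADD r6, r6, #4: r6=204+4=208
after SUB r1, r1, #1: r1=7-1=6
CMP r1, #1  (cmp 6,1)
BNE loop: taken
after LDR r0, [r6]: r0=M[208]=4
after AND r3, r3, r0: r3=0&4=0
after ADD r6, r6, #4: r6=208+4=212
after SUB r1, r1, #1: r1=6-1=5
CMP r1, #1  (cmp 5,1)
BNE loop: taken
after LDR r0, [r6]: r0=M[212]=-2
after AND r3, r3, r0: r3=0&(-2)=0
after ADD r6, r6, #4: r6=212+4=216
after SUB r1, r1, #1: r1=5-1=4
CMP r1, #1  (cmp 4,1)
BNE loop: taken
after LDR r0, [r6]: r0=M[216]=15
after AND r3, r3, r0: r3=0&15=0
after ADD r6, r6, #4: r6=216+4=220
after SUB r1, r1, #1: r1=4-1=3
CMP r1, #1  (cmp 3,1)
BNE loop: taken
after LDR r0, [r6]: r0=M[220]=9
after AND r3, r3, r0: r3=0&9=0
after ADD r6, r6, #4: r6=220+4=224
after SUB r1, r1, #1: r1=3-1=2
CMP r1, #1  (cmp 2,1)
BNE loop: taken
after LDR r0, [r6]: r0=M[224]=-1
after AND r3, r3, r0: r3=0&(-1)=0
after ADD r6, r6, #4: r6=224+4=228
after SUB r1, r1, #1: r1=2-1=1
CMP r1, #1  (cmp 1,1)
BNE loop: not taken
STR r3, [220] → M[220]=0
halt.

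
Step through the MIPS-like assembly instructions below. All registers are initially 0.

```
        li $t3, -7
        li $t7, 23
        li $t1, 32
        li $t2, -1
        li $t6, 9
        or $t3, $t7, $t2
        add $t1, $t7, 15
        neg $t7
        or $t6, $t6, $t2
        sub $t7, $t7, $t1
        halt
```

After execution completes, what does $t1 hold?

li $t3, -7 → $t3=-7
li $t7, 23 → $t7=23
li $t1, 32 → $t1=32
li $t2, -1 → $t2=-1
li $t6, 9 → $t6=9
or $t3, $t7, $t2 → $t3=23|(-1)=-1
add $t1, $t7, 15 → $t1=23+15=38
neg $t7 → $t7=-(23)=-23
or $t6, $t6, $t2 → $t6=9|(-1)=-1
sub $t7, $t7, $t1 → $t7=(-23)-38=-61
halt.

38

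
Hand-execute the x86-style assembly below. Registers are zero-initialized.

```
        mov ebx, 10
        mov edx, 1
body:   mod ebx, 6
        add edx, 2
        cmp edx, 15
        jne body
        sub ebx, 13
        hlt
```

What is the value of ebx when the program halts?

-9

mov ebx, 10 → ebx=10
mov edx, 1 → edx=1
mod ebx, 6 → ebx=10%6=4
add edx, 2 → edx=1+2=3
cmp edx, 15  (cmp 3,15)
jne body: taken
mod ebx, 6 → ebx=4%6=4
add edx, 2 → edx=3+2=5
cmp edx, 15  (cmp 5,15)
jne body: taken
mod ebx, 6 → ebx=4%6=4
add edx, 2 → edx=5+2=7
cmp edx, 15  (cmp 7,15)
jne body: taken
mod ebx, 6 → ebx=4%6=4
add edx, 2 → edx=7+2=9
cmp edx, 15  (cmp 9,15)
jne body: taken
mod ebx, 6 → ebx=4%6=4
add edx, 2 → edx=9+2=11
cmp edx, 15  (cmp 11,15)
jne body: taken
mod ebx, 6 → ebx=4%6=4
add edx, 2 → edx=11+2=13
cmp edx, 15  (cmp 13,15)
jne body: taken
mod ebx, 6 → ebx=4%6=4
add edx, 2 → edx=13+2=15
cmp edx, 15  (cmp 15,15)
jne body: not taken
sub ebx, 13 → ebx=4-13=-9
halt.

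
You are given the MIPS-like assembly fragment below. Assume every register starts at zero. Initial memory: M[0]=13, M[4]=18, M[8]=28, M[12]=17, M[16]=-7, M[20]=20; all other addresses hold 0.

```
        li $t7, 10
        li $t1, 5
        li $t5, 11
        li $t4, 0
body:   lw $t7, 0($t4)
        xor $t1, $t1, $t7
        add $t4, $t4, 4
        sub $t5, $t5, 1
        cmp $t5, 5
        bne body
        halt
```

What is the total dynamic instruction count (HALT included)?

after li $t7, 10: $t7=10
after li $t1, 5: $t1=5
after li $t5, 11: $t5=11
after li $t4, 0: $t4=0
after lw $t7, 0($t4): $t7=M[0]=13
after xor $t1, $t1, $t7: $t1=5^13=8
after add $t4, $t4, 4: $t4=0+4=4
after sub $t5, $t5, 1: $t5=11-1=10
cmp $t5, 5  (cmp 10,5)
bne body: taken
after lw $t7, 0($t4): $t7=M[4]=18
after xor $t1, $t1, $t7: $t1=8^18=26
after add $t4, $t4, 4: $t4=4+4=8
after sub $t5, $t5, 1: $t5=10-1=9
cmp $t5, 5  (cmp 9,5)
bne body: taken
after lw $t7, 0($t4): $t7=M[8]=28
after xor $t1, $t1, $t7: $t1=26^28=6
after add $t4, $t4, 4: $t4=8+4=12
after sub $t5, $t5, 1: $t5=9-1=8
cmp $t5, 5  (cmp 8,5)
bne body: taken
after lw $t7, 0($t4): $t7=M[12]=17
after xor $t1, $t1, $t7: $t1=6^17=23
after add $t4, $t4, 4: $t4=12+4=16
after sub $t5, $t5, 1: $t5=8-1=7
cmp $t5, 5  (cmp 7,5)
bne body: taken
after lw $t7, 0($t4): $t7=M[16]=-7
after xor $t1, $t1, $t7: $t1=23^(-7)=-18
after add $t4, $t4, 4: $t4=16+4=20
after sub $t5, $t5, 1: $t5=7-1=6
cmp $t5, 5  (cmp 6,5)
bne body: taken
after lw $t7, 0($t4): $t7=M[20]=20
after xor $t1, $t1, $t7: $t1=(-18)^20=-6
after add $t4, $t4, 4: $t4=20+4=24
after sub $t5, $t5, 1: $t5=6-1=5
cmp $t5, 5  (cmp 5,5)
bne body: not taken
halt.
Total executed instructions: 41.

41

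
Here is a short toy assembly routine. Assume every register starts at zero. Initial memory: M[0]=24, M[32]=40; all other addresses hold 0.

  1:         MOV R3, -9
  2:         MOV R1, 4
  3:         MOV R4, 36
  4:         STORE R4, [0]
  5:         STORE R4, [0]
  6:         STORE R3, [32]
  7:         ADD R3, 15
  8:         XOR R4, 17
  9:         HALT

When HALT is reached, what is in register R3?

MOV R3, -9 → R3=-9
MOV R1, 4 → R1=4
MOV R4, 36 → R4=36
STORE R4, [0] → M[0]=36
STORE R4, [0] → M[0]=36
STORE R3, [32] → M[32]=-9
ADD R3, 15 → R3=(-9)+15=6
XOR R4, 17 → R4=36^17=53
halt.

6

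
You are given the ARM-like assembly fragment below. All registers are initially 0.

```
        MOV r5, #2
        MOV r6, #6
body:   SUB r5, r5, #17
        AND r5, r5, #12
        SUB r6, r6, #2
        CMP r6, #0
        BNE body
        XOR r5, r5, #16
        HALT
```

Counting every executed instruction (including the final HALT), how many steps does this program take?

after MOV r5, #2: r5=2
after MOV r6, #6: r6=6
after SUB r5, r5, #17: r5=2-17=-15
after AND r5, r5, #12: r5=(-15)&12=0
after SUB r6, r6, #2: r6=6-2=4
CMP r6, #0  (cmp 4,0)
BNE body: taken
after SUB r5, r5, #17: r5=0-17=-17
after AND r5, r5, #12: r5=(-17)&12=12
after SUB r6, r6, #2: r6=4-2=2
CMP r6, #0  (cmp 2,0)
BNE body: taken
after SUB r5, r5, #17: r5=12-17=-5
after AND r5, r5, #12: r5=(-5)&12=8
after SUB r6, r6, #2: r6=2-2=0
CMP r6, #0  (cmp 0,0)
BNE body: not taken
after XOR r5, r5, #16: r5=8^16=24
halt.
Total executed instructions: 19.

19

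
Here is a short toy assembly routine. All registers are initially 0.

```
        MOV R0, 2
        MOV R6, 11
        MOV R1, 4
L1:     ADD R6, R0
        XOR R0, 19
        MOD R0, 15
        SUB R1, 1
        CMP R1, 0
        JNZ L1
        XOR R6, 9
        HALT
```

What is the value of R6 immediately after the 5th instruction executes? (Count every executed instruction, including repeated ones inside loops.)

13

R0=2
R6=11
R1=4
R6=11+2=13
R0=2^19=17
After step 5: R6 = 13.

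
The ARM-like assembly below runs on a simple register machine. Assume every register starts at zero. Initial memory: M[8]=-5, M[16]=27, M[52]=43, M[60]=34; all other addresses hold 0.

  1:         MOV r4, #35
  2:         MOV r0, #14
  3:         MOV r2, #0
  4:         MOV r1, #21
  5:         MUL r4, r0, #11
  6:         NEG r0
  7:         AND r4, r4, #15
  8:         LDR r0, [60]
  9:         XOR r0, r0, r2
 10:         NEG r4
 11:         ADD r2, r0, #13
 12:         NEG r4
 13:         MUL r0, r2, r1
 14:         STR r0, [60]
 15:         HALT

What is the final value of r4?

after MOV r4, #35: r4=35
after MOV r0, #14: r0=14
after MOV r2, #0: r2=0
after MOV r1, #21: r1=21
after MUL r4, r0, #11: r4=14*11=154
after NEG r0: r0=-(14)=-14
after AND r4, r4, #15: r4=154&15=10
after LDR r0, [60]: r0=M[60]=34
after XOR r0, r0, r2: r0=34^0=34
after NEG r4: r4=-(10)=-10
after ADD r2, r0, #13: r2=34+13=47
after NEG r4: r4=-(-10)=10
after MUL r0, r2, r1: r0=47*21=987
STR r0, [60] → M[60]=987
halt.

10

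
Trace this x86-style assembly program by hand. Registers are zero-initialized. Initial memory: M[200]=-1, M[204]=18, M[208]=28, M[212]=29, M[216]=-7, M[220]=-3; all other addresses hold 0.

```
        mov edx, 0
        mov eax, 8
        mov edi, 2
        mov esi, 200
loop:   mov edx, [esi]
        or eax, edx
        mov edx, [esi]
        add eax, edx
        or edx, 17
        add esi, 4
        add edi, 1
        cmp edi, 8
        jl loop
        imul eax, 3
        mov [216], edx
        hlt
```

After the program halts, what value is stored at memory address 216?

after mov edx, 0: edx=0
after mov eax, 8: eax=8
after mov edi, 2: edi=2
after mov esi, 200: esi=200
after mov edx, [esi]: edx=M[200]=-1
after or eax, edx: eax=8|(-1)=-1
after mov edx, [esi]: edx=M[200]=-1
after add eax, edx: eax=(-1)+(-1)=-2
after or edx, 17: edx=(-1)|17=-1
after add esi, 4: esi=200+4=204
after add edi, 1: edi=2+1=3
cmp edi, 8  (cmp 3,8)
jl loop: taken
after mov edx, [esi]: edx=M[204]=18
after or eax, edx: eax=(-2)|18=-2
after mov edx, [esi]: edx=M[204]=18
after add eax, edx: eax=(-2)+18=16
after or edx, 17: edx=18|17=19
after add esi, 4: esi=204+4=208
after add edi, 1: edi=3+1=4
cmp edi, 8  (cmp 4,8)
jl loop: taken
after mov edx, [esi]: edx=M[208]=28
after or eax, edx: eax=16|28=28
after mov edx, [esi]: edx=M[208]=28
after add eax, edx: eax=28+28=56
after or edx, 17: edx=28|17=29
after add esi, 4: esi=208+4=212
after add edi, 1: edi=4+1=5
cmp edi, 8  (cmp 5,8)
jl loop: taken
after mov edx, [esi]: edx=M[212]=29
after or eax, edx: eax=56|29=61
after mov edx, [esi]: edx=M[212]=29
after add eax, edx: eax=61+29=90
after or edx, 17: edx=29|17=29
after add esi, 4: esi=212+4=216
after add edi, 1: edi=5+1=6
cmp edi, 8  (cmp 6,8)
jl loop: taken
after mov edx, [esi]: edx=M[216]=-7
after or eax, edx: eax=90|(-7)=-5
after mov edx, [esi]: edx=M[216]=-7
after add eax, edx: eax=(-5)+(-7)=-12
after or edx, 17: edx=(-7)|17=-7
after add esi, 4: esi=216+4=220
after add edi, 1: edi=6+1=7
cmp edi, 8  (cmp 7,8)
jl loop: taken
after mov edx, [esi]: edx=M[220]=-3
after or eax, edx: eax=(-12)|(-3)=-3
after mov edx, [esi]: edx=M[220]=-3
after add eax, edx: eax=(-3)+(-3)=-6
after or edx, 17: edx=(-3)|17=-3
after add esi, 4: esi=220+4=224
after add edi, 1: edi=7+1=8
cmp edi, 8  (cmp 8,8)
jl loop: not taken
after imul eax, 3: eax=(-6)*3=-18
mov [216], edx → M[216]=-3
halt.

-3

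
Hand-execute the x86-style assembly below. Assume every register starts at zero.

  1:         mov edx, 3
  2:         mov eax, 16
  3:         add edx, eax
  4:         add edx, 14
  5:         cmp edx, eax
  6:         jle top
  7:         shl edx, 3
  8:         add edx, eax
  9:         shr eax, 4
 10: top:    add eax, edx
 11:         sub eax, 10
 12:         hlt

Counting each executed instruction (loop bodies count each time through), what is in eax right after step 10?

281

mov edx, 3 → edx=3
mov eax, 16 → eax=16
add edx, eax → edx=3+16=19
add edx, 14 → edx=19+14=33
cmp edx, eax  (cmp 33,16)
jle top: not taken
shl edx, 3 → edx=33<<3=264
add edx, eax → edx=264+16=280
shr eax, 4 → eax=16>>4=1
add eax, edx → eax=1+280=281
After step 10: eax = 281.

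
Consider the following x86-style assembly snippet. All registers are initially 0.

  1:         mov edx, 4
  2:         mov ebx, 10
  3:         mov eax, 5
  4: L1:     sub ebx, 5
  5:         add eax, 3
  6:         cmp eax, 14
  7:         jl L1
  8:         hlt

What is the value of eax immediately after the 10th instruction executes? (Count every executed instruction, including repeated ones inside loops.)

11

edx=4
ebx=10
eax=5
ebx=10-5=5
eax=5+3=8
cmp eax, 14  (cmp 8,14)
jl L1: taken
ebx=5-5=0
eax=8+3=11
cmp eax, 14  (cmp 11,14)
After step 10: eax = 11.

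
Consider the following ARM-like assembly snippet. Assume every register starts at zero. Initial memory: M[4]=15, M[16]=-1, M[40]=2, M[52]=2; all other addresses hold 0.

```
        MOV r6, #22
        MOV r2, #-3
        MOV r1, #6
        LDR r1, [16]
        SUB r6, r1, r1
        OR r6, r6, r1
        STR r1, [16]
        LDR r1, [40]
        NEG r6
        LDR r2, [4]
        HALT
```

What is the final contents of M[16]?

-1

after MOV r6, #22: r6=22
after MOV r2, #-3: r2=-3
after MOV r1, #6: r1=6
after LDR r1, [16]: r1=M[16]=-1
after SUB r6, r1, r1: r6=(-1)-(-1)=0
after OR r6, r6, r1: r6=0|(-1)=-1
STR r1, [16] → M[16]=-1
after LDR r1, [40]: r1=M[40]=2
after NEG r6: r6=-(-1)=1
after LDR r2, [4]: r2=M[4]=15
halt.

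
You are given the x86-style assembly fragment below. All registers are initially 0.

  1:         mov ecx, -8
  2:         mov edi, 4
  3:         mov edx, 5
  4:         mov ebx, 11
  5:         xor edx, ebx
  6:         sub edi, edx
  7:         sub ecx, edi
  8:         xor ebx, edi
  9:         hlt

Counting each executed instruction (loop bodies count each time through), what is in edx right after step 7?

mov ecx, -8 → ecx=-8
mov edi, 4 → edi=4
mov edx, 5 → edx=5
mov ebx, 11 → ebx=11
xor edx, ebx → edx=5^11=14
sub edi, edx → edi=4-14=-10
sub ecx, edi → ecx=(-8)-(-10)=2
After step 7: edx = 14.

14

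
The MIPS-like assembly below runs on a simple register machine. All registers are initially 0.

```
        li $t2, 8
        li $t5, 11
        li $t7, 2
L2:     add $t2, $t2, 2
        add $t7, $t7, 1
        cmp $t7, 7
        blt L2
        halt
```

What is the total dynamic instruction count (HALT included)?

li $t2, 8 → $t2=8
li $t5, 11 → $t5=11
li $t7, 2 → $t7=2
add $t2, $t2, 2 → $t2=8+2=10
add $t7, $t7, 1 → $t7=2+1=3
cmp $t7, 7  (cmp 3,7)
blt L2: taken
add $t2, $t2, 2 → $t2=10+2=12
add $t7, $t7, 1 → $t7=3+1=4
cmp $t7, 7  (cmp 4,7)
blt L2: taken
add $t2, $t2, 2 → $t2=12+2=14
add $t7, $t7, 1 → $t7=4+1=5
cmp $t7, 7  (cmp 5,7)
blt L2: taken
add $t2, $t2, 2 → $t2=14+2=16
add $t7, $t7, 1 → $t7=5+1=6
cmp $t7, 7  (cmp 6,7)
blt L2: taken
add $t2, $t2, 2 → $t2=16+2=18
add $t7, $t7, 1 → $t7=6+1=7
cmp $t7, 7  (cmp 7,7)
blt L2: not taken
halt.
Total executed instructions: 24.

24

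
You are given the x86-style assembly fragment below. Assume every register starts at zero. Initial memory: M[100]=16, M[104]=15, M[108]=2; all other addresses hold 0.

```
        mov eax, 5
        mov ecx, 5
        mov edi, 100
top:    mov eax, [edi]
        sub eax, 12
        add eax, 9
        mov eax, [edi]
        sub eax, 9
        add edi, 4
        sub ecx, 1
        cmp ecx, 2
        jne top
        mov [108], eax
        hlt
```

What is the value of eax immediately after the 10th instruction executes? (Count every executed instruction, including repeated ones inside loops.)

7

after mov eax, 5: eax=5
after mov ecx, 5: ecx=5
after mov edi, 100: edi=100
after mov eax, [edi]: eax=M[100]=16
after sub eax, 12: eax=16-12=4
after add eax, 9: eax=4+9=13
after mov eax, [edi]: eax=M[100]=16
after sub eax, 9: eax=16-9=7
after add edi, 4: edi=100+4=104
after sub ecx, 1: ecx=5-1=4
After step 10: eax = 7.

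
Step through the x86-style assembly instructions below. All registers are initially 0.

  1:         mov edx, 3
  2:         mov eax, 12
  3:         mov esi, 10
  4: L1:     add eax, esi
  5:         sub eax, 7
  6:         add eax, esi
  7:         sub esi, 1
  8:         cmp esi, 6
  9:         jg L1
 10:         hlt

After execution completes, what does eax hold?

after mov edx, 3: edx=3
after mov eax, 12: eax=12
after mov esi, 10: esi=10
after add eax, esi: eax=12+10=22
after sub eax, 7: eax=22-7=15
after add eax, esi: eax=15+10=25
after sub esi, 1: esi=10-1=9
cmp esi, 6  (cmp 9,6)
jg L1: taken
after add eax, esi: eax=25+9=34
after sub eax, 7: eax=34-7=27
after add eax, esi: eax=27+9=36
after sub esi, 1: esi=9-1=8
cmp esi, 6  (cmp 8,6)
jg L1: taken
after add eax, esi: eax=36+8=44
after sub eax, 7: eax=44-7=37
after add eax, esi: eax=37+8=45
after sub esi, 1: esi=8-1=7
cmp esi, 6  (cmp 7,6)
jg L1: taken
after add eax, esi: eax=45+7=52
after sub eax, 7: eax=52-7=45
after add eax, esi: eax=45+7=52
after sub esi, 1: esi=7-1=6
cmp esi, 6  (cmp 6,6)
jg L1: not taken
halt.

52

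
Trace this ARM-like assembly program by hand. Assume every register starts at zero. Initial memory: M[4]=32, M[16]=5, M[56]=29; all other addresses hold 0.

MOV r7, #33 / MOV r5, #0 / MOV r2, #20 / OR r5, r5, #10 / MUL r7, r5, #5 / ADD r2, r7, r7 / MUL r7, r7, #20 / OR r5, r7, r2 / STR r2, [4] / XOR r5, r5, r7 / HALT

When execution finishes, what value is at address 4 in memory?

MOV r7, #33 → r7=33
MOV r5, #0 → r5=0
MOV r2, #20 → r2=20
OR r5, r5, #10 → r5=0|10=10
MUL r7, r5, #5 → r7=10*5=50
ADD r2, r7, r7 → r2=50+50=100
MUL r7, r7, #20 → r7=50*20=1000
OR r5, r7, r2 → r5=1000|100=1004
STR r2, [4] → M[4]=100
XOR r5, r5, r7 → r5=1004^1000=4
halt.

100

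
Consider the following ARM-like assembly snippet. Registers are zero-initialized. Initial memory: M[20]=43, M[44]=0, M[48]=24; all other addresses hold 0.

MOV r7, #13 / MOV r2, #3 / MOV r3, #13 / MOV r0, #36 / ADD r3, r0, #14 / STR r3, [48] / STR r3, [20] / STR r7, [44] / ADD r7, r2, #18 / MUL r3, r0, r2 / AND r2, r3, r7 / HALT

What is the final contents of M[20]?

50

r7=13
r2=3
r3=13
r0=36
r3=36+14=50
STR r3, [48] → M[48]=50
STR r3, [20] → M[20]=50
STR r7, [44] → M[44]=13
r7=3+18=21
r3=36*3=108
r2=108&21=4
halt.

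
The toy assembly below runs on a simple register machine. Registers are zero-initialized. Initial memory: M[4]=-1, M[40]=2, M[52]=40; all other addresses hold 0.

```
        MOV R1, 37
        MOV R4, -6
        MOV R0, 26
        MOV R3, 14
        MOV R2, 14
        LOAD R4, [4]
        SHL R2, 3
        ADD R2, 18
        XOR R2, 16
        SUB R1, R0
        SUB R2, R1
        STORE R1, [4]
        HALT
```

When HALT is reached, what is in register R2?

135

after MOV R1, 37: R1=37
after MOV R4, -6: R4=-6
after MOV R0, 26: R0=26
after MOV R3, 14: R3=14
after MOV R2, 14: R2=14
after LOAD R4, [4]: R4=M[4]=-1
after SHL R2, 3: R2=14<<3=112
after ADD R2, 18: R2=112+18=130
after XOR R2, 16: R2=130^16=146
after SUB R1, R0: R1=37-26=11
after SUB R2, R1: R2=146-11=135
STORE R1, [4] → M[4]=11
halt.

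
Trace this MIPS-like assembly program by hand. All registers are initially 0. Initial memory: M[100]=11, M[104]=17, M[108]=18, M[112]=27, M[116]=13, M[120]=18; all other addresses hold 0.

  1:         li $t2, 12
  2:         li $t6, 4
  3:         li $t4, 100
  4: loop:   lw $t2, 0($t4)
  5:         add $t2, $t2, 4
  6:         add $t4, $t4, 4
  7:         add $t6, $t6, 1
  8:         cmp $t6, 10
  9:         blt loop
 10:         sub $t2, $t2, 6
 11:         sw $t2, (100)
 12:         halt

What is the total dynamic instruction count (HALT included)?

$t2=12
$t6=4
$t4=100
$t2=M[100]=11
$t2=11+4=15
$t4=100+4=104
$t6=4+1=5
cmp $t6, 10  (cmp 5,10)
blt loop: taken
$t2=M[104]=17
$t2=17+4=21
$t4=104+4=108
$t6=5+1=6
cmp $t6, 10  (cmp 6,10)
blt loop: taken
$t2=M[108]=18
$t2=18+4=22
$t4=108+4=112
$t6=6+1=7
cmp $t6, 10  (cmp 7,10)
blt loop: taken
$t2=M[112]=27
$t2=27+4=31
$t4=112+4=116
$t6=7+1=8
cmp $t6, 10  (cmp 8,10)
blt loop: taken
$t2=M[116]=13
$t2=13+4=17
$t4=116+4=120
$t6=8+1=9
cmp $t6, 10  (cmp 9,10)
blt loop: taken
$t2=M[120]=18
$t2=18+4=22
$t4=120+4=124
$t6=9+1=10
cmp $t6, 10  (cmp 10,10)
blt loop: not taken
$t2=22-6=16
sw $t2, (100) → M[100]=16
halt.
Total executed instructions: 42.

42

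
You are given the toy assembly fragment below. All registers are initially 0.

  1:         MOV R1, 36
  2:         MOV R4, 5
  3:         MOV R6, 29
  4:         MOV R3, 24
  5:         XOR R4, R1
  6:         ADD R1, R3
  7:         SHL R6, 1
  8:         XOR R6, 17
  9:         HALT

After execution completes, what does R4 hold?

33

MOV R1, 36 → R1=36
MOV R4, 5 → R4=5
MOV R6, 29 → R6=29
MOV R3, 24 → R3=24
XOR R4, R1 → R4=5^36=33
ADD R1, R3 → R1=36+24=60
SHL R6, 1 → R6=29<<1=58
XOR R6, 17 → R6=58^17=43
halt.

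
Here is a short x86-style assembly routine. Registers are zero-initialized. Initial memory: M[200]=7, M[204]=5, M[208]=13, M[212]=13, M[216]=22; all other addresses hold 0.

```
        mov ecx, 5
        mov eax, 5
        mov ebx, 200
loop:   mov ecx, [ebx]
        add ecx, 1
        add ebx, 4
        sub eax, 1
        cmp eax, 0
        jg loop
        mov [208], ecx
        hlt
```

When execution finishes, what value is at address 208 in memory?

ecx=5
eax=5
ebx=200
ecx=M[200]=7
ecx=7+1=8
ebx=200+4=204
eax=5-1=4
cmp eax, 0  (cmp 4,0)
jg loop: taken
ecx=M[204]=5
ecx=5+1=6
ebx=204+4=208
eax=4-1=3
cmp eax, 0  (cmp 3,0)
jg loop: taken
ecx=M[208]=13
ecx=13+1=14
ebx=208+4=212
eax=3-1=2
cmp eax, 0  (cmp 2,0)
jg loop: taken
ecx=M[212]=13
ecx=13+1=14
ebx=212+4=216
eax=2-1=1
cmp eax, 0  (cmp 1,0)
jg loop: taken
ecx=M[216]=22
ecx=22+1=23
ebx=216+4=220
eax=1-1=0
cmp eax, 0  (cmp 0,0)
jg loop: not taken
mov [208], ecx → M[208]=23
halt.

23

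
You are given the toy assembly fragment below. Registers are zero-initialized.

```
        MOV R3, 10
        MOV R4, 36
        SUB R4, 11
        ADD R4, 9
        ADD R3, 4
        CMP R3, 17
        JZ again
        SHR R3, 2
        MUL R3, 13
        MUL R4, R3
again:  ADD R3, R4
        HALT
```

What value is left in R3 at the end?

MOV R3, 10 → R3=10
MOV R4, 36 → R4=36
SUB R4, 11 → R4=36-11=25
ADD R4, 9 → R4=25+9=34
ADD R3, 4 → R3=10+4=14
CMP R3, 17  (cmp 14,17)
JZ again: not taken
SHR R3, 2 → R3=14>>2=3
MUL R3, 13 → R3=3*13=39
MUL R4, R3 → R4=34*39=1326
ADD R3, R4 → R3=39+1326=1365
halt.

1365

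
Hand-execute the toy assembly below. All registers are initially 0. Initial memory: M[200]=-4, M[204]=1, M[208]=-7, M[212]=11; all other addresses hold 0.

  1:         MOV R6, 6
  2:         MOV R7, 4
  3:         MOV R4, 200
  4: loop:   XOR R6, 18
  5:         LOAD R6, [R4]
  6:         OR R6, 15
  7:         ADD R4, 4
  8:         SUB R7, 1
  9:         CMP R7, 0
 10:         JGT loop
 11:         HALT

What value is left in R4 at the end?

216

R6=6
R7=4
R4=200
R6=6^18=20
R6=M[200]=-4
R6=(-4)|15=-1
R4=200+4=204
R7=4-1=3
CMP R7, 0  (cmp 3,0)
JGT loop: taken
R6=(-1)^18=-19
R6=M[204]=1
R6=1|15=15
R4=204+4=208
R7=3-1=2
CMP R7, 0  (cmp 2,0)
JGT loop: taken
R6=15^18=29
R6=M[208]=-7
R6=(-7)|15=-1
R4=208+4=212
R7=2-1=1
CMP R7, 0  (cmp 1,0)
JGT loop: taken
R6=(-1)^18=-19
R6=M[212]=11
R6=11|15=15
R4=212+4=216
R7=1-1=0
CMP R7, 0  (cmp 0,0)
JGT loop: not taken
halt.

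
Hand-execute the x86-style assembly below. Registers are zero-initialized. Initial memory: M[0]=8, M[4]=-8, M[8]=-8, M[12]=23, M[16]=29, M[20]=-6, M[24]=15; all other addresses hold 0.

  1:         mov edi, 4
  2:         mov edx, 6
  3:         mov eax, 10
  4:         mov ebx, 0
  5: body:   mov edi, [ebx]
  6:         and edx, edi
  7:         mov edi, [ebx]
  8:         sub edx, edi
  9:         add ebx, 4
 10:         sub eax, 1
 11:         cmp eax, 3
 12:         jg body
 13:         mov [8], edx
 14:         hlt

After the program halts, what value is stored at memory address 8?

edi=4
edx=6
eax=10
ebx=0
edi=M[0]=8
edx=6&8=0
edi=M[0]=8
edx=0-8=-8
ebx=0+4=4
eax=10-1=9
cmp eax, 3  (cmp 9,3)
jg body: taken
edi=M[4]=-8
edx=(-8)&(-8)=-8
edi=M[4]=-8
edx=(-8)-(-8)=0
ebx=4+4=8
eax=9-1=8
cmp eax, 3  (cmp 8,3)
jg body: taken
edi=M[8]=-8
edx=0&(-8)=0
edi=M[8]=-8
edx=0-(-8)=8
ebx=8+4=12
eax=8-1=7
cmp eax, 3  (cmp 7,3)
jg body: taken
edi=M[12]=23
edx=8&23=0
edi=M[12]=23
edx=0-23=-23
ebx=12+4=16
eax=7-1=6
cmp eax, 3  (cmp 6,3)
jg body: taken
edi=M[16]=29
edx=(-23)&29=9
edi=M[16]=29
edx=9-29=-20
ebx=16+4=20
eax=6-1=5
cmp eax, 3  (cmp 5,3)
jg body: taken
edi=M[20]=-6
edx=(-20)&(-6)=-24
edi=M[20]=-6
edx=(-24)-(-6)=-18
ebx=20+4=24
eax=5-1=4
cmp eax, 3  (cmp 4,3)
jg body: taken
edi=M[24]=15
edx=(-18)&15=14
edi=M[24]=15
edx=14-15=-1
ebx=24+4=28
eax=4-1=3
cmp eax, 3  (cmp 3,3)
jg body: not taken
mov [8], edx → M[8]=-1
halt.

-1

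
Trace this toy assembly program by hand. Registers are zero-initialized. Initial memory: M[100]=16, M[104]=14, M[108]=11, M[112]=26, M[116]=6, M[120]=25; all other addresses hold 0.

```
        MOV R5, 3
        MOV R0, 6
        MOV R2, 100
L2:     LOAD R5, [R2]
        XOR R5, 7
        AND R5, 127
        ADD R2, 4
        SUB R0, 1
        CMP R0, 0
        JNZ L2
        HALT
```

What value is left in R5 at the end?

30

R5=3
R0=6
R2=100
R5=M[100]=16
R5=16^7=23
R5=23&127=23
R2=100+4=104
R0=6-1=5
CMP R0, 0  (cmp 5,0)
JNZ L2: taken
R5=M[104]=14
R5=14^7=9
R5=9&127=9
R2=104+4=108
R0=5-1=4
CMP R0, 0  (cmp 4,0)
JNZ L2: taken
R5=M[108]=11
R5=11^7=12
R5=12&127=12
R2=108+4=112
R0=4-1=3
CMP R0, 0  (cmp 3,0)
JNZ L2: taken
R5=M[112]=26
R5=26^7=29
R5=29&127=29
R2=112+4=116
R0=3-1=2
CMP R0, 0  (cmp 2,0)
JNZ L2: taken
R5=M[116]=6
R5=6^7=1
R5=1&127=1
R2=116+4=120
R0=2-1=1
CMP R0, 0  (cmp 1,0)
JNZ L2: taken
R5=M[120]=25
R5=25^7=30
R5=30&127=30
R2=120+4=124
R0=1-1=0
CMP R0, 0  (cmp 0,0)
JNZ L2: not taken
halt.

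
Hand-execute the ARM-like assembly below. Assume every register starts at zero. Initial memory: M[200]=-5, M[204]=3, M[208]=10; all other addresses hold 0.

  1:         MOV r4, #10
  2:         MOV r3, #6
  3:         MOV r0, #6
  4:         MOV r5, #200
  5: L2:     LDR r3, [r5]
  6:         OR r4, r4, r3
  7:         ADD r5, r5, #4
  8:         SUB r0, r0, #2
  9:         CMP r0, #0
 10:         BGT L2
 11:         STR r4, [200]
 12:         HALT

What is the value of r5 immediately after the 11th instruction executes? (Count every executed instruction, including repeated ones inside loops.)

after MOV r4, #10: r4=10
after MOV r3, #6: r3=6
after MOV r0, #6: r0=6
after MOV r5, #200: r5=200
after LDR r3, [r5]: r3=M[200]=-5
after OR r4, r4, r3: r4=10|(-5)=-5
after ADD r5, r5, #4: r5=200+4=204
after SUB r0, r0, #2: r0=6-2=4
CMP r0, #0  (cmp 4,0)
BGT L2: taken
after LDR r3, [r5]: r3=M[204]=3
After step 11: r5 = 204.

204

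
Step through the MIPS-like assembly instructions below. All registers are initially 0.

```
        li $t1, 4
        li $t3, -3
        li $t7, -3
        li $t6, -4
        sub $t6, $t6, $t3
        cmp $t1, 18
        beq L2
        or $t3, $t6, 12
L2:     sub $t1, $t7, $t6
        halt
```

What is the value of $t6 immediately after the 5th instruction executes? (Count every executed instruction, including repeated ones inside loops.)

-1

$t1=4
$t3=-3
$t7=-3
$t6=-4
$t6=(-4)-(-3)=-1
After step 5: $t6 = -1.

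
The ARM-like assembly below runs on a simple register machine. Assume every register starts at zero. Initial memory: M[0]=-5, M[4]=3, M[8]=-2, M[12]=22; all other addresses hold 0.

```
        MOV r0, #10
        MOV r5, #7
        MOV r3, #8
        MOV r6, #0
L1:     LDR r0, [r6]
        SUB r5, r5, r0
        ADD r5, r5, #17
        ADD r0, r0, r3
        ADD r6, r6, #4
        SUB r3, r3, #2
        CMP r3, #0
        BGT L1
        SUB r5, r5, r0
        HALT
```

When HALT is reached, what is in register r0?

MOV r0, #10 → r0=10
MOV r5, #7 → r5=7
MOV r3, #8 → r3=8
MOV r6, #0 → r6=0
LDR r0, [r6] → r0=M[0]=-5
SUB r5, r5, r0 → r5=7-(-5)=12
ADD r5, r5, #17 → r5=12+17=29
ADD r0, r0, r3 → r0=(-5)+8=3
ADD r6, r6, #4 → r6=0+4=4
SUB r3, r3, #2 → r3=8-2=6
CMP r3, #0  (cmp 6,0)
BGT L1: taken
LDR r0, [r6] → r0=M[4]=3
SUB r5, r5, r0 → r5=29-3=26
ADD r5, r5, #17 → r5=26+17=43
ADD r0, r0, r3 → r0=3+6=9
ADD r6, r6, #4 → r6=4+4=8
SUB r3, r3, #2 → r3=6-2=4
CMP r3, #0  (cmp 4,0)
BGT L1: taken
LDR r0, [r6] → r0=M[8]=-2
SUB r5, r5, r0 → r5=43-(-2)=45
ADD r5, r5, #17 → r5=45+17=62
ADD r0, r0, r3 → r0=(-2)+4=2
ADD r6, r6, #4 → r6=8+4=12
SUB r3, r3, #2 → r3=4-2=2
CMP r3, #0  (cmp 2,0)
BGT L1: taken
LDR r0, [r6] → r0=M[12]=22
SUB r5, r5, r0 → r5=62-22=40
ADD r5, r5, #17 → r5=40+17=57
ADD r0, r0, r3 → r0=22+2=24
ADD r6, r6, #4 → r6=12+4=16
SUB r3, r3, #2 → r3=2-2=0
CMP r3, #0  (cmp 0,0)
BGT L1: not taken
SUB r5, r5, r0 → r5=57-24=33
halt.

24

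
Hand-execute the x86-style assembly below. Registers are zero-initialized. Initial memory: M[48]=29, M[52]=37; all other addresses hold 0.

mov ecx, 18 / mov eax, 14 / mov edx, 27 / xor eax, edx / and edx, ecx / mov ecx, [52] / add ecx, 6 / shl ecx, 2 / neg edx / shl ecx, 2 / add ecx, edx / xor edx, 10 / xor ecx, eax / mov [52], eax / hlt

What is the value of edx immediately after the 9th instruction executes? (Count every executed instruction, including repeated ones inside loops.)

-18

after mov ecx, 18: ecx=18
after mov eax, 14: eax=14
after mov edx, 27: edx=27
after xor eax, edx: eax=14^27=21
after and edx, ecx: edx=27&18=18
after mov ecx, [52]: ecx=M[52]=37
after add ecx, 6: ecx=37+6=43
after shl ecx, 2: ecx=43<<2=172
after neg edx: edx=-(18)=-18
After step 9: edx = -18.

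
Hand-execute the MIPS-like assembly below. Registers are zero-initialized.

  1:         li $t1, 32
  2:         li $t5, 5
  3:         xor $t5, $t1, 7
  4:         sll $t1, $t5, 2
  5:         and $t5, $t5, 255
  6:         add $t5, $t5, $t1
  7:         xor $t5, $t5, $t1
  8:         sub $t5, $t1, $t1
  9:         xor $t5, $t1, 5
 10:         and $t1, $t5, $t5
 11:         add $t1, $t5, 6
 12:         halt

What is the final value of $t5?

153

$t1=32
$t5=5
$t5=32^7=39
$t1=39<<2=156
$t5=39&255=39
$t5=39+156=195
$t5=195^156=95
$t5=156-156=0
$t5=156^5=153
$t1=153&153=153
$t1=153+6=159
halt.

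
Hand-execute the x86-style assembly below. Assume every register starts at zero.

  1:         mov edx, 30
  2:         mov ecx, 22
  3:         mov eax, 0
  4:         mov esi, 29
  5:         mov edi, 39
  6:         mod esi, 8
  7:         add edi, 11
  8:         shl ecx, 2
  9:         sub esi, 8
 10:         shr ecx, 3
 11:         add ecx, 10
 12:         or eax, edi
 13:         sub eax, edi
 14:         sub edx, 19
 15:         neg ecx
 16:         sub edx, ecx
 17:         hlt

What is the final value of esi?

mov edx, 30 → edx=30
mov ecx, 22 → ecx=22
mov eax, 0 → eax=0
mov esi, 29 → esi=29
mov edi, 39 → edi=39
mod esi, 8 → esi=29%8=5
add edi, 11 → edi=39+11=50
shl ecx, 2 → ecx=22<<2=88
sub esi, 8 → esi=5-8=-3
shr ecx, 3 → ecx=88>>3=11
add ecx, 10 → ecx=11+10=21
or eax, edi → eax=0|50=50
sub eax, edi → eax=50-50=0
sub edx, 19 → edx=30-19=11
neg ecx → ecx=-(21)=-21
sub edx, ecx → edx=11-(-21)=32
halt.

-3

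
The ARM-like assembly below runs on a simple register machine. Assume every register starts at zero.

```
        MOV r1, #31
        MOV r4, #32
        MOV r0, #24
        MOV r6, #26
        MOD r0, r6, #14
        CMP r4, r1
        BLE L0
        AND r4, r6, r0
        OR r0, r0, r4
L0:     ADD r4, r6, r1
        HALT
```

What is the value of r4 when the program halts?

57

MOV r1, #31 → r1=31
MOV r4, #32 → r4=32
MOV r0, #24 → r0=24
MOV r6, #26 → r6=26
MOD r0, r6, #14 → r0=26%14=12
CMP r4, r1  (cmp 32,31)
BLE L0: not taken
AND r4, r6, r0 → r4=26&12=8
OR r0, r0, r4 → r0=12|8=12
ADD r4, r6, r1 → r4=26+31=57
halt.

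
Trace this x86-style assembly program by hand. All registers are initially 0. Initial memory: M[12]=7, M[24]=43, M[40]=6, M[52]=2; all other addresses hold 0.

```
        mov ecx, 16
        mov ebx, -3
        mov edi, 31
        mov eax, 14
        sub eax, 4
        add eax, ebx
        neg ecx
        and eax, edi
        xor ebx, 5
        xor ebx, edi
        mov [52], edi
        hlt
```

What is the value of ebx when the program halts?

ecx=16
ebx=-3
edi=31
eax=14
eax=14-4=10
eax=10+(-3)=7
ecx=-(16)=-16
eax=7&31=7
ebx=(-3)^5=-8
ebx=(-8)^31=-25
mov [52], edi → M[52]=31
halt.

-25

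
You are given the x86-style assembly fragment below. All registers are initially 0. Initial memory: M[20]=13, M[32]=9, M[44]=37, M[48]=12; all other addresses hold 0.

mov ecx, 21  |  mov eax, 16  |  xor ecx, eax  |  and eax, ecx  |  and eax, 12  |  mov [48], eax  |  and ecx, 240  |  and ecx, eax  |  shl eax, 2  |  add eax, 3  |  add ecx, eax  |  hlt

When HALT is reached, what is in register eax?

3

mov ecx, 21 → ecx=21
mov eax, 16 → eax=16
xor ecx, eax → ecx=21^16=5
and eax, ecx → eax=16&5=0
and eax, 12 → eax=0&12=0
mov [48], eax → M[48]=0
and ecx, 240 → ecx=5&240=0
and ecx, eax → ecx=0&0=0
shl eax, 2 → eax=0<<2=0
add eax, 3 → eax=0+3=3
add ecx, eax → ecx=0+3=3
halt.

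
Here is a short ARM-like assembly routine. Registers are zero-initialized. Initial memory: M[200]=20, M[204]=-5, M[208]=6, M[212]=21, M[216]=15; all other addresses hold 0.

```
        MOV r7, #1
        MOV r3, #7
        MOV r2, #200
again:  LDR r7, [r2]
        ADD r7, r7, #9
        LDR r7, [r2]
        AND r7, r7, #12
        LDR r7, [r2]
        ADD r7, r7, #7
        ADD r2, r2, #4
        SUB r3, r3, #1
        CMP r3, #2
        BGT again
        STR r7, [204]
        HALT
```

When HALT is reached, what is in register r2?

r7=1
r3=7
r2=200
r7=M[200]=20
r7=20+9=29
r7=M[200]=20
r7=20&12=4
r7=M[200]=20
r7=20+7=27
r2=200+4=204
r3=7-1=6
CMP r3, #2  (cmp 6,2)
BGT again: taken
r7=M[204]=-5
r7=(-5)+9=4
r7=M[204]=-5
r7=(-5)&12=8
r7=M[204]=-5
r7=(-5)+7=2
r2=204+4=208
r3=6-1=5
CMP r3, #2  (cmp 5,2)
BGT again: taken
r7=M[208]=6
r7=6+9=15
r7=M[208]=6
r7=6&12=4
r7=M[208]=6
r7=6+7=13
r2=208+4=212
r3=5-1=4
CMP r3, #2  (cmp 4,2)
BGT again: taken
r7=M[212]=21
r7=21+9=30
r7=M[212]=21
r7=21&12=4
r7=M[212]=21
r7=21+7=28
r2=212+4=216
r3=4-1=3
CMP r3, #2  (cmp 3,2)
BGT again: taken
r7=M[216]=15
r7=15+9=24
r7=M[216]=15
r7=15&12=12
r7=M[216]=15
r7=15+7=22
r2=216+4=220
r3=3-1=2
CMP r3, #2  (cmp 2,2)
BGT again: not taken
STR r7, [204] → M[204]=22
halt.

220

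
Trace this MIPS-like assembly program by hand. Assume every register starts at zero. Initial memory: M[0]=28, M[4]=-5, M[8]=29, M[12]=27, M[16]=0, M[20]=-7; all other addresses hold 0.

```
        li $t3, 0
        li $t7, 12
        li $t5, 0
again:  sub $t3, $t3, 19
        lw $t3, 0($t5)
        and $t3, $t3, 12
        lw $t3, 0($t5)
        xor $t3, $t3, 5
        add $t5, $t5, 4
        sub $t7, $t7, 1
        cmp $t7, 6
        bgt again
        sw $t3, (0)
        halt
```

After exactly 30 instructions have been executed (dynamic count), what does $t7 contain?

9

$t3=0
$t7=12
$t5=0
$t3=0-19=-19
$t3=M[0]=28
$t3=28&12=12
$t3=M[0]=28
$t3=28^5=25
$t5=0+4=4
$t7=12-1=11
cmp $t7, 6  (cmp 11,6)
bgt again: taken
$t3=25-19=6
$t3=M[4]=-5
$t3=(-5)&12=8
$t3=M[4]=-5
$t3=(-5)^5=-2
$t5=4+4=8
$t7=11-1=10
cmp $t7, 6  (cmp 10,6)
bgt again: taken
$t3=(-2)-19=-21
$t3=M[8]=29
$t3=29&12=12
$t3=M[8]=29
$t3=29^5=24
$t5=8+4=12
$t7=10-1=9
cmp $t7, 6  (cmp 9,6)
bgt again: taken
After step 30: $t7 = 9.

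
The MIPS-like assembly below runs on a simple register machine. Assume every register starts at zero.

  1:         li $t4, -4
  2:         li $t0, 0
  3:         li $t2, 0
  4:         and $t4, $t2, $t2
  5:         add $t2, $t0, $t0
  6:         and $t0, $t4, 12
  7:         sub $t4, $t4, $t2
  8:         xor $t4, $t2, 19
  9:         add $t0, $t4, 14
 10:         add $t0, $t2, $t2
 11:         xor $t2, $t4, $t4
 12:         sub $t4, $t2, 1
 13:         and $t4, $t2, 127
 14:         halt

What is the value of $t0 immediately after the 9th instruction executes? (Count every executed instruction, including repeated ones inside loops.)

33

li $t4, -4 → $t4=-4
li $t0, 0 → $t0=0
li $t2, 0 → $t2=0
and $t4, $t2, $t2 → $t4=0&0=0
add $t2, $t0, $t0 → $t2=0+0=0
and $t0, $t4, 12 → $t0=0&12=0
sub $t4, $t4, $t2 → $t4=0-0=0
xor $t4, $t2, 19 → $t4=0^19=19
add $t0, $t4, 14 → $t0=19+14=33
After step 9: $t0 = 33.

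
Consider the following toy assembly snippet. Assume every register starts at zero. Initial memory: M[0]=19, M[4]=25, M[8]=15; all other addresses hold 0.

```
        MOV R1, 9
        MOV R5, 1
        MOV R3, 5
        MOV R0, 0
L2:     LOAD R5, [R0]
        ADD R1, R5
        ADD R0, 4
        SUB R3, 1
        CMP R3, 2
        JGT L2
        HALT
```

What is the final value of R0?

MOV R1, 9 → R1=9
MOV R5, 1 → R5=1
MOV R3, 5 → R3=5
MOV R0, 0 → R0=0
LOAD R5, [R0] → R5=M[0]=19
ADD R1, R5 → R1=9+19=28
ADD R0, 4 → R0=0+4=4
SUB R3, 1 → R3=5-1=4
CMP R3, 2  (cmp 4,2)
JGT L2: taken
LOAD R5, [R0] → R5=M[4]=25
ADD R1, R5 → R1=28+25=53
ADD R0, 4 → R0=4+4=8
SUB R3, 1 → R3=4-1=3
CMP R3, 2  (cmp 3,2)
JGT L2: taken
LOAD R5, [R0] → R5=M[8]=15
ADD R1, R5 → R1=53+15=68
ADD R0, 4 → R0=8+4=12
SUB R3, 1 → R3=3-1=2
CMP R3, 2  (cmp 2,2)
JGT L2: not taken
halt.

12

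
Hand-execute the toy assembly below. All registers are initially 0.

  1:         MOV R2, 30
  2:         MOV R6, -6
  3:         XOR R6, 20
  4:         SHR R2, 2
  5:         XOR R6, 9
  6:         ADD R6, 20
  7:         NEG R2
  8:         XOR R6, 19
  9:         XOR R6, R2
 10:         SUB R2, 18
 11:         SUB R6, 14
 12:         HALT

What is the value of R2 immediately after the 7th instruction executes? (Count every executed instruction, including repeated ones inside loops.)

-7

MOV R2, 30 → R2=30
MOV R6, -6 → R6=-6
XOR R6, 20 → R6=(-6)^20=-18
SHR R2, 2 → R2=30>>2=7
XOR R6, 9 → R6=(-18)^9=-25
ADD R6, 20 → R6=(-25)+20=-5
NEG R2 → R2=-(7)=-7
After step 7: R2 = -7.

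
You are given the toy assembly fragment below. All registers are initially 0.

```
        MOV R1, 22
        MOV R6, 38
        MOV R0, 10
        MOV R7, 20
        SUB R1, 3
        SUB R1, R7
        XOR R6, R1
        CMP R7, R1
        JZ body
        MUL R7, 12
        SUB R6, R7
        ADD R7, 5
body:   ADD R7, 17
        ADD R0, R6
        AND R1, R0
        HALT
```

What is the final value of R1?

after MOV R1, 22: R1=22
after MOV R6, 38: R6=38
after MOV R0, 10: R0=10
after MOV R7, 20: R7=20
after SUB R1, 3: R1=22-3=19
after SUB R1, R7: R1=19-20=-1
after XOR R6, R1: R6=38^(-1)=-39
CMP R7, R1  (cmp 20,-1)
JZ body: not taken
after MUL R7, 12: R7=20*12=240
after SUB R6, R7: R6=(-39)-240=-279
after ADD R7, 5: R7=240+5=245
after ADD R7, 17: R7=245+17=262
after ADD R0, R6: R0=10+(-279)=-269
after AND R1, R0: R1=(-1)&(-269)=-269
halt.

-269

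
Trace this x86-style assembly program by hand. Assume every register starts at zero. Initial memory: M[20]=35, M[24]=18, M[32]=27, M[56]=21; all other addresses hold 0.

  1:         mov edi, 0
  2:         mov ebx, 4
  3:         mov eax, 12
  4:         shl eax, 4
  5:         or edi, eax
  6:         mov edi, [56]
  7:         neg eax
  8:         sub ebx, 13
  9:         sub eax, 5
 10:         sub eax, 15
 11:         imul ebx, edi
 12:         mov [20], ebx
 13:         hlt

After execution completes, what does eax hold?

mov edi, 0 → edi=0
mov ebx, 4 → ebx=4
mov eax, 12 → eax=12
shl eax, 4 → eax=12<<4=192
or edi, eax → edi=0|192=192
mov edi, [56] → edi=M[56]=21
neg eax → eax=-(192)=-192
sub ebx, 13 → ebx=4-13=-9
sub eax, 5 → eax=(-192)-5=-197
sub eax, 15 → eax=(-197)-15=-212
imul ebx, edi → ebx=(-9)*21=-189
mov [20], ebx → M[20]=-189
halt.

-212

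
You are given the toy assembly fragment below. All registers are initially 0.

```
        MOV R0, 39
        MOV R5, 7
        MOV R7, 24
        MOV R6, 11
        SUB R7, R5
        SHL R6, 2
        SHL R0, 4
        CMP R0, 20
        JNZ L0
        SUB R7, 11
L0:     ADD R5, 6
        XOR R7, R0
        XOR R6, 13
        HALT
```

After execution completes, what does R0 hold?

after MOV R0, 39: R0=39
after MOV R5, 7: R5=7
after MOV R7, 24: R7=24
after MOV R6, 11: R6=11
after SUB R7, R5: R7=24-7=17
after SHL R6, 2: R6=11<<2=44
after SHL R0, 4: R0=39<<4=624
CMP R0, 20  (cmp 624,20)
JNZ L0: taken
after ADD R5, 6: R5=7+6=13
after XOR R7, R0: R7=17^624=609
after XOR R6, 13: R6=44^13=33
halt.

624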